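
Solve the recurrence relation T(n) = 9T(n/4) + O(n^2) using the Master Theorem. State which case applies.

Master Theorem for T(n) = 9T(n/4) + O(n^2):

a = 9, b = 4, c = 2
log_b(a) = log_4(9) = 1.5850

Case 3: c = 2 > log_4(9) = 1.5850
T(n) = O(n^2) = O(n^2)

For T(n) = 9T(n/4) + O(n^2): log_4(9) = 1.5850. This is Case 3 of the Master Theorem (c > log_b(a), work dominated by root), giving O(n^2).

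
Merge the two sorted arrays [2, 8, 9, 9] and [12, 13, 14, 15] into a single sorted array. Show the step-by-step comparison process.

Merging process:

Compare 2 vs 12: take 2 from left. Merged: [2]
Compare 8 vs 12: take 8 from left. Merged: [2, 8]
Compare 9 vs 12: take 9 from left. Merged: [2, 8, 9]
Compare 9 vs 12: take 9 from left. Merged: [2, 8, 9, 9]
Append remaining from right: [12, 13, 14, 15]. Merged: [2, 8, 9, 9, 12, 13, 14, 15]

Final merged array: [2, 8, 9, 9, 12, 13, 14, 15]
Total comparisons: 4

The merged array is [2, 8, 9, 9, 12, 13, 14, 15], requiring 4 comparisons. The merge step runs in O(n) time where n is the total number of elements.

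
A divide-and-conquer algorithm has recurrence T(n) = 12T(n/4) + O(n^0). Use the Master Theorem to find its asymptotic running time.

Master Theorem for T(n) = 12T(n/4) + O(n^0):

a = 12, b = 4, c = 0
log_b(a) = log_4(12) = 1.7925

Case 1: c = 0 < log_4(12) = 1.7925
T(n) = O(n^(log_4 12))

For T(n) = 12T(n/4) + O(n^0): log_4(12) = 1.7925. This is Case 1 of the Master Theorem (c < log_b(a), work dominated by leaves), giving O(n^(log_4 12)).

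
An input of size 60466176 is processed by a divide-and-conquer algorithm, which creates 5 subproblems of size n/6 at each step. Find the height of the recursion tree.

For divide and conquer with division factor 6:

Problem sizes at each level:
Level 0: 60466176
Level 1: 10077696
Level 2: 1679616
Level 3: 279936
Level 4: 46656
Level 5: 7776
Level 6: 1296
Level 7: 216
Level 8: 36
Level 9: 6
Level 10: 1

The root is level 0 and the size-1 base case is level 10 (the tree spans levels 0 through 10, i.e. 11 levels counting the root), so the depth is the number of divisions: log_6(60466176) = 10

The recursion tree depth is log_6(60466176) = 10. At each level, the problem size is divided by 6, so it takes 10 divisions to reduce to a base case of size 1. The algorithm makes 5 recursive calls at each level.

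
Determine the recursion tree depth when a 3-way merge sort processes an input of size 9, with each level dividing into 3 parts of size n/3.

For divide and conquer with division factor 3:

Problem sizes at each level:
Level 0: 9
Level 1: 3
Level 2: 1

The root is level 0 and the size-1 base case is level 2 (the tree spans levels 0 through 2, i.e. 3 levels counting the root), so the depth is the number of divisions: log_3(9) = 2

The recursion tree depth is log_3(9) = 2. At each level, the problem size is divided by 3, so it takes 2 divisions to reduce to a base case of size 1. The algorithm makes 3 recursive calls at each level.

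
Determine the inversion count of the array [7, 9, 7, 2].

Finding inversions in [7, 9, 7, 2]:

(0, 3): arr[0]=7 > arr[3]=2
(1, 2): arr[1]=9 > arr[2]=7
(1, 3): arr[1]=9 > arr[3]=2
(2, 3): arr[2]=7 > arr[3]=2

Total inversions: 4

The array has 4 inversion(s): (0,3), (1,2), (1,3), (2,3). Each pair (i,j) satisfies i < j and arr[i] > arr[j].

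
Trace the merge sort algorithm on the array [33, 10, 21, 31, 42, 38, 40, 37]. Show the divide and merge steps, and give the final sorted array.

Merge sort trace:

Split: [33, 10, 21, 31, 42, 38, 40, 37] -> [33, 10, 21, 31] and [42, 38, 40, 37]
  Split: [33, 10, 21, 31] -> [33, 10] and [21, 31]
    Split: [33, 10] -> [33] and [10]
    Merge: [33] + [10] -> [10, 33]
    Split: [21, 31] -> [21] and [31]
    Merge: [21] + [31] -> [21, 31]
  Merge: [10, 33] + [21, 31] -> [10, 21, 31, 33]
  Split: [42, 38, 40, 37] -> [42, 38] and [40, 37]
    Split: [42, 38] -> [42] and [38]
    Merge: [42] + [38] -> [38, 42]
    Split: [40, 37] -> [40] and [37]
    Merge: [40] + [37] -> [37, 40]
  Merge: [38, 42] + [37, 40] -> [37, 38, 40, 42]
Merge: [10, 21, 31, 33] + [37, 38, 40, 42] -> [10, 21, 31, 33, 37, 38, 40, 42]

Final sorted array: [10, 21, 31, 33, 37, 38, 40, 42]

The merge sort proceeds by recursively splitting the array and merging sorted halves.
After all merges, the sorted array is [10, 21, 31, 33, 37, 38, 40, 42].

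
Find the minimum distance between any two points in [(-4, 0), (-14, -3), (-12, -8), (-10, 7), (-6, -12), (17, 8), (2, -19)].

Computing all pairwise distances among 7 points:

d((-4, 0), (-14, -3)) = 10.4403
d((-4, 0), (-12, -8)) = 11.3137
d((-4, 0), (-10, 7)) = 9.2195
d((-4, 0), (-6, -12)) = 12.1655
d((-4, 0), (17, 8)) = 22.4722
d((-4, 0), (2, -19)) = 19.9249
d((-14, -3), (-12, -8)) = 5.3852 <-- minimum
d((-14, -3), (-10, 7)) = 10.7703
d((-14, -3), (-6, -12)) = 12.0416
d((-14, -3), (17, 8)) = 32.8938
d((-14, -3), (2, -19)) = 22.6274
d((-12, -8), (-10, 7)) = 15.1327
d((-12, -8), (-6, -12)) = 7.2111
d((-12, -8), (17, 8)) = 33.121
d((-12, -8), (2, -19)) = 17.8045
d((-10, 7), (-6, -12)) = 19.4165
d((-10, 7), (17, 8)) = 27.0185
d((-10, 7), (2, -19)) = 28.6356
d((-6, -12), (17, 8)) = 30.4795
d((-6, -12), (2, -19)) = 10.6301
d((17, 8), (2, -19)) = 30.8869

Closest pair: (-14, -3) and (-12, -8) with distance 5.3852

The closest pair is (-14, -3) and (-12, -8) with Euclidean distance 5.3852. For 7 points, brute-force pairwise comparison is shown above. For large n, the divide-and-conquer algorithm (sort by x, recurse on halves, check the dividing strip) achieves O(n log n).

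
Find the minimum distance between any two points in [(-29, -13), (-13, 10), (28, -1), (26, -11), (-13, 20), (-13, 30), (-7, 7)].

Computing all pairwise distances among 7 points:

d((-29, -13), (-13, 10)) = 28.0179
d((-29, -13), (28, -1)) = 58.2495
d((-29, -13), (26, -11)) = 55.0364
d((-29, -13), (-13, 20)) = 36.6742
d((-29, -13), (-13, 30)) = 45.8803
d((-29, -13), (-7, 7)) = 29.7321
d((-13, 10), (28, -1)) = 42.45
d((-13, 10), (26, -11)) = 44.2945
d((-13, 10), (-13, 20)) = 10.0
d((-13, 10), (-13, 30)) = 20.0
d((-13, 10), (-7, 7)) = 6.7082 <-- minimum
d((28, -1), (26, -11)) = 10.198
d((28, -1), (-13, 20)) = 46.0652
d((28, -1), (-13, 30)) = 51.4004
d((28, -1), (-7, 7)) = 35.9026
d((26, -11), (-13, 20)) = 49.8197
d((26, -11), (-13, 30)) = 56.5862
d((26, -11), (-7, 7)) = 37.5899
d((-13, 20), (-13, 30)) = 10.0
d((-13, 20), (-7, 7)) = 14.3178
d((-13, 30), (-7, 7)) = 23.7697

Closest pair: (-13, 10) and (-7, 7) with distance 6.7082

The closest pair is (-13, 10) and (-7, 7) with Euclidean distance 6.7082. For 7 points, brute-force pairwise comparison is shown above. For large n, the divide-and-conquer algorithm (sort by x, recurse on halves, check the dividing strip) achieves O(n log n).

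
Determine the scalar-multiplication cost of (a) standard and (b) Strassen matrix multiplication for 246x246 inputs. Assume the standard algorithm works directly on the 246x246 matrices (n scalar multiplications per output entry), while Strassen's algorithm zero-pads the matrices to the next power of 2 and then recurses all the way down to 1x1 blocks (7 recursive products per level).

Matrix multiplication for 246x246 matrices:

Strassen's algorithm requires power-of-2 dimensions. Pad 246x246 to 256x256 (next power of 2).

Standard algorithm: 246^3 = 14886936 multiplications
Strassen's algorithm: 7^(log2(256)) = 7^8 = 5764801 multiplications
Savings: 14886936 - 5764801 = 9122135 multiplications

Standard: 14886936 multiplications (246^3). Strassen: 5764801 multiplications (7^8, after padding to 256x256). Strassen reduces 8 recursive multiplications to 7 at each level.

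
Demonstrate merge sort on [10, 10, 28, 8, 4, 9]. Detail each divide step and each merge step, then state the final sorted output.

Merge sort trace:

Split: [10, 10, 28, 8, 4, 9] -> [10, 10, 28] and [8, 4, 9]
  Split: [10, 10, 28] -> [10] and [10, 28]
    Split: [10, 28] -> [10] and [28]
    Merge: [10] + [28] -> [10, 28]
  Merge: [10] + [10, 28] -> [10, 10, 28]
  Split: [8, 4, 9] -> [8] and [4, 9]
    Split: [4, 9] -> [4] and [9]
    Merge: [4] + [9] -> [4, 9]
  Merge: [8] + [4, 9] -> [4, 8, 9]
Merge: [10, 10, 28] + [4, 8, 9] -> [4, 8, 9, 10, 10, 28]

Final sorted array: [4, 8, 9, 10, 10, 28]

The merge sort proceeds by recursively splitting the array and merging sorted halves.
After all merges, the sorted array is [4, 8, 9, 10, 10, 28].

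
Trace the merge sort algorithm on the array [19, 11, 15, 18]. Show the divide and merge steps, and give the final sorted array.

Merge sort trace:

Split: [19, 11, 15, 18] -> [19, 11] and [15, 18]
  Split: [19, 11] -> [19] and [11]
  Merge: [19] + [11] -> [11, 19]
  Split: [15, 18] -> [15] and [18]
  Merge: [15] + [18] -> [15, 18]
Merge: [11, 19] + [15, 18] -> [11, 15, 18, 19]

Final sorted array: [11, 15, 18, 19]

The merge sort proceeds by recursively splitting the array and merging sorted halves.
After all merges, the sorted array is [11, 15, 18, 19].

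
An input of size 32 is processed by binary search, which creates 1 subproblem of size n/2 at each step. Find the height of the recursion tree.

For divide and conquer with division factor 2:

Problem sizes at each level:
Level 0: 32
Level 1: 16
Level 2: 8
Level 3: 4
Level 4: 2
Level 5: 1

The root is level 0 and the size-1 base case is level 5 (the tree spans levels 0 through 5, i.e. 6 levels counting the root), so the depth is the number of divisions: log_2(32) = 5

The recursion tree depth is log_2(32) = 5. At each level, the problem size is divided by 2, so it takes 5 divisions to reduce to a base case of size 1. The algorithm makes 1 recursive call at each level.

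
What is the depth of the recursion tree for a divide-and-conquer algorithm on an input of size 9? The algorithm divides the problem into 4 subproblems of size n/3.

For divide and conquer with division factor 3:

Problem sizes at each level:
Level 0: 9
Level 1: 3
Level 2: 1

The root is level 0 and the size-1 base case is level 2 (the tree spans levels 0 through 2, i.e. 3 levels counting the root), so the depth is the number of divisions: log_3(9) = 2

The recursion tree depth is log_3(9) = 2. At each level, the problem size is divided by 3, so it takes 2 divisions to reduce to a base case of size 1. The algorithm makes 4 recursive calls at each level.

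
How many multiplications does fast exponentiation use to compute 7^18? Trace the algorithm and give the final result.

Computing 7^18 by squaring (build up from 7^1; each line after the first costs one multiplication):

7^1 = 7
7^2 = (7^1)^2 = 7^2 = 49
7^4 = (7^2)^2 = 49^2 = 2401
7^8 = (7^4)^2 = 2401^2 = 5764801
7^9 = 7 * 7^8 = 7 * 5764801 = 40353607
7^18 = (7^9)^2 = 40353607^2 = 1628413597910449

Result: 1628413597910449
Multiplications needed: 5 (5 lines after 7^1)

7^18 = 1628413597910449. Using exponentiation by squaring, this requires 5 multiplications. The key idea: if the exponent is even, square the half-power; if odd, multiply by the base once.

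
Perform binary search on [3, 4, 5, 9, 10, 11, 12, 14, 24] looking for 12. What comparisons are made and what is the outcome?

Binary search for 12 in [3, 4, 5, 9, 10, 11, 12, 14, 24]:

lo=0, hi=8, mid=4, arr[mid]=10 -> 10 < 12, search right half
lo=5, hi=8, mid=6, arr[mid]=12 -> Found target at index 6!

Binary search finds 12 at index 6 after 2 comparisons. The search repeatedly halves the search space by comparing with the middle element.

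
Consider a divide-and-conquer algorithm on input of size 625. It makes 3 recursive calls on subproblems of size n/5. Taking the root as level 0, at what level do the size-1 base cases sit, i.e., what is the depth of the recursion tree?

For divide and conquer with division factor 5:

Problem sizes at each level:
Level 0: 625
Level 1: 125
Level 2: 25
Level 3: 5
Level 4: 1

The root is level 0 and the size-1 base case is level 4 (the tree spans levels 0 through 4, i.e. 5 levels counting the root), so the depth is the number of divisions: log_5(625) = 4

The recursion tree depth is log_5(625) = 4. At each level, the problem size is divided by 5, so it takes 4 divisions to reduce to a base case of size 1. The algorithm makes 3 recursive calls at each level.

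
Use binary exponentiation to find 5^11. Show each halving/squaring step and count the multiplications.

Computing 5^11 by squaring (build up from 5^1; each line after the first costs one multiplication):

5^1 = 5
5^2 = (5^1)^2 = 5^2 = 25
5^4 = (5^2)^2 = 25^2 = 625
5^5 = 5 * 5^4 = 5 * 625 = 3125
5^10 = (5^5)^2 = 3125^2 = 9765625
5^11 = 5 * 5^10 = 5 * 9765625 = 48828125

Result: 48828125
Multiplications needed: 5 (5 lines after 5^1)

5^11 = 48828125. Using exponentiation by squaring, this requires 5 multiplications. The key idea: if the exponent is even, square the half-power; if odd, multiply by the base once.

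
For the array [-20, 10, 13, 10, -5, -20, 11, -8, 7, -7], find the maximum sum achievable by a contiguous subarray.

Using Kadane's algorithm on [-20, 10, 13, 10, -5, -20, 11, -8, 7, -7]:

Scanning through the array:
Position 1 (value 10): max_ending_here = 10, max_so_far = 10
Position 2 (value 13): max_ending_here = 23, max_so_far = 23
Position 3 (value 10): max_ending_here = 33, max_so_far = 33
Position 4 (value -5): max_ending_here = 28, max_so_far = 33
Position 5 (value -20): max_ending_here = 8, max_so_far = 33
Position 6 (value 11): max_ending_here = 19, max_so_far = 33
Position 7 (value -8): max_ending_here = 11, max_so_far = 33
Position 8 (value 7): max_ending_here = 18, max_so_far = 33
Position 9 (value -7): max_ending_here = 11, max_so_far = 33

Maximum subarray: [10, 13, 10]
Maximum sum: 33

The maximum subarray is [10, 13, 10] with sum 33. This subarray runs from index 1 to index 3.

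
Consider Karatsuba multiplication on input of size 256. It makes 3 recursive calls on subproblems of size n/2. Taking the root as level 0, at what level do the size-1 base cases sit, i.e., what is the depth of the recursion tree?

For divide and conquer with division factor 2:

Problem sizes at each level:
Level 0: 256
Level 1: 128
Level 2: 64
Level 3: 32
Level 4: 16
Level 5: 8
Level 6: 4
Level 7: 2
Level 8: 1

The root is level 0 and the size-1 base case is level 8 (the tree spans levels 0 through 8, i.e. 9 levels counting the root), so the depth is the number of divisions: log_2(256) = 8

The recursion tree depth is log_2(256) = 8. At each level, the problem size is divided by 2, so it takes 8 divisions to reduce to a base case of size 1. The algorithm makes 3 recursive calls at each level.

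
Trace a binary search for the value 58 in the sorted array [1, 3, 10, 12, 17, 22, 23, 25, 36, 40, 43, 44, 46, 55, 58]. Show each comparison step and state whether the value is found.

Binary search for 58 in [1, 3, 10, 12, 17, 22, 23, 25, 36, 40, 43, 44, 46, 55, 58]:

lo=0, hi=14, mid=7, arr[mid]=25 -> 25 < 58, search right half
lo=8, hi=14, mid=11, arr[mid]=44 -> 44 < 58, search right half
lo=12, hi=14, mid=13, arr[mid]=55 -> 55 < 58, search right half
lo=14, hi=14, mid=14, arr[mid]=58 -> Found target at index 14!

Binary search finds 58 at index 14 after 4 comparisons. The search repeatedly halves the search space by comparing with the middle element.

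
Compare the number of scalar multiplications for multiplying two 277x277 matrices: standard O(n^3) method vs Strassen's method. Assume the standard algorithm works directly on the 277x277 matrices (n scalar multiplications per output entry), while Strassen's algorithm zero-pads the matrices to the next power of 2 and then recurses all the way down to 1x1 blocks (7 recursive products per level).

Matrix multiplication for 277x277 matrices:

Strassen's algorithm requires power-of-2 dimensions. Pad 277x277 to 512x512 (next power of 2).

Standard algorithm: 277^3 = 21253933 multiplications
Strassen's algorithm: 7^(log2(512)) = 7^9 = 40353607 multiplications
Difference: 21253933 - 40353607 = -19099674 (Strassen uses MORE here due to padding overhead — for small or just-over-power-of-2 n, padding can outweigh the per-level savings)

Standard: 21253933 multiplications (277^3). Strassen: 40353607 multiplications (7^9, after padding to 512x512). Strassen reduces 8 recursive multiplications to 7 at each level.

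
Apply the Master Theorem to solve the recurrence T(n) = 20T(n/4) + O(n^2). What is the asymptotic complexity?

Master Theorem for T(n) = 20T(n/4) + O(n^2):

a = 20, b = 4, c = 2
log_b(a) = log_4(20) = 2.1610

Case 1: c = 2 < log_4(20) = 2.1610
T(n) = O(n^(log_4 20))

For T(n) = 20T(n/4) + O(n^2): log_4(20) = 2.1610. This is Case 1 of the Master Theorem (c < log_b(a), work dominated by leaves), giving O(n^(log_4 20)).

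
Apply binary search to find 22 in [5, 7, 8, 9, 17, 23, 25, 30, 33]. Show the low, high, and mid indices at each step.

Binary search for 22 in [5, 7, 8, 9, 17, 23, 25, 30, 33]:

lo=0, hi=8, mid=4, arr[mid]=17 -> 17 < 22, search right half
lo=5, hi=8, mid=6, arr[mid]=25 -> 25 > 22, search left half
lo=5, hi=5, mid=5, arr[mid]=23 -> 23 > 22, search left half
lo=5 > hi=4, target 22 not found

Binary search determines that 22 is not in the array after 3 comparisons. The search space was exhausted without finding the target.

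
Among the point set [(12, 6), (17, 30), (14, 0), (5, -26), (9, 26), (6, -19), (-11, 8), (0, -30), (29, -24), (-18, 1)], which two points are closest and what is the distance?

Computing all pairwise distances among 10 points:

d((12, 6), (17, 30)) = 24.5153
d((12, 6), (14, 0)) = 6.3246 <-- minimum
d((12, 6), (5, -26)) = 32.7567
d((12, 6), (9, 26)) = 20.2237
d((12, 6), (6, -19)) = 25.7099
d((12, 6), (-11, 8)) = 23.0868
d((12, 6), (0, -30)) = 37.9473
d((12, 6), (29, -24)) = 34.4819
d((12, 6), (-18, 1)) = 30.4138
d((17, 30), (14, 0)) = 30.1496
d((17, 30), (5, -26)) = 57.2713
d((17, 30), (9, 26)) = 8.9443
d((17, 30), (6, -19)) = 50.2195
d((17, 30), (-11, 8)) = 35.609
d((17, 30), (0, -30)) = 62.3618
d((17, 30), (29, -24)) = 55.3173
d((17, 30), (-18, 1)) = 45.4533
d((14, 0), (5, -26)) = 27.5136
d((14, 0), (9, 26)) = 26.4764
d((14, 0), (6, -19)) = 20.6155
d((14, 0), (-11, 8)) = 26.2488
d((14, 0), (0, -30)) = 33.1059
d((14, 0), (29, -24)) = 28.3019
d((14, 0), (-18, 1)) = 32.0156
d((5, -26), (9, 26)) = 52.1536
d((5, -26), (6, -19)) = 7.0711
d((5, -26), (-11, 8)) = 37.5766
d((5, -26), (0, -30)) = 6.4031
d((5, -26), (29, -24)) = 24.0832
d((5, -26), (-18, 1)) = 35.4683
d((9, 26), (6, -19)) = 45.0999
d((9, 26), (-11, 8)) = 26.9072
d((9, 26), (0, -30)) = 56.7186
d((9, 26), (29, -24)) = 53.8516
d((9, 26), (-18, 1)) = 36.7967
d((6, -19), (-11, 8)) = 31.9061
d((6, -19), (0, -30)) = 12.53
d((6, -19), (29, -24)) = 23.5372
d((6, -19), (-18, 1)) = 31.241
d((-11, 8), (0, -30)) = 39.5601
d((-11, 8), (29, -24)) = 51.225
d((-11, 8), (-18, 1)) = 9.8995
d((0, -30), (29, -24)) = 29.6142
d((0, -30), (-18, 1)) = 35.8469
d((29, -24), (-18, 1)) = 53.2353

Closest pair: (12, 6) and (14, 0) with distance 6.3246

The closest pair is (12, 6) and (14, 0) with Euclidean distance 6.3246. For 10 points, brute-force pairwise comparison is shown above. For large n, the divide-and-conquer algorithm (sort by x, recurse on halves, check the dividing strip) achieves O(n log n).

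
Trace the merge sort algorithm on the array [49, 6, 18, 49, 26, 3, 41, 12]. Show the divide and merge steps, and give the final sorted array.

Merge sort trace:

Split: [49, 6, 18, 49, 26, 3, 41, 12] -> [49, 6, 18, 49] and [26, 3, 41, 12]
  Split: [49, 6, 18, 49] -> [49, 6] and [18, 49]
    Split: [49, 6] -> [49] and [6]
    Merge: [49] + [6] -> [6, 49]
    Split: [18, 49] -> [18] and [49]
    Merge: [18] + [49] -> [18, 49]
  Merge: [6, 49] + [18, 49] -> [6, 18, 49, 49]
  Split: [26, 3, 41, 12] -> [26, 3] and [41, 12]
    Split: [26, 3] -> [26] and [3]
    Merge: [26] + [3] -> [3, 26]
    Split: [41, 12] -> [41] and [12]
    Merge: [41] + [12] -> [12, 41]
  Merge: [3, 26] + [12, 41] -> [3, 12, 26, 41]
Merge: [6, 18, 49, 49] + [3, 12, 26, 41] -> [3, 6, 12, 18, 26, 41, 49, 49]

Final sorted array: [3, 6, 12, 18, 26, 41, 49, 49]

The merge sort proceeds by recursively splitting the array and merging sorted halves.
After all merges, the sorted array is [3, 6, 12, 18, 26, 41, 49, 49].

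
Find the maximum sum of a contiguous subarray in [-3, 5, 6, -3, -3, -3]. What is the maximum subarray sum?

Using Kadane's algorithm on [-3, 5, 6, -3, -3, -3]:

Scanning through the array:
Position 1 (value 5): max_ending_here = 5, max_so_far = 5
Position 2 (value 6): max_ending_here = 11, max_so_far = 11
Position 3 (value -3): max_ending_here = 8, max_so_far = 11
Position 4 (value -3): max_ending_here = 5, max_so_far = 11
Position 5 (value -3): max_ending_here = 2, max_so_far = 11

Maximum subarray: [5, 6]
Maximum sum: 11

The maximum subarray is [5, 6] with sum 11. This subarray runs from index 1 to index 2.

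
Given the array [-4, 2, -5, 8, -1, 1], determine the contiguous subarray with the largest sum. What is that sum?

Using Kadane's algorithm on [-4, 2, -5, 8, -1, 1]:

Scanning through the array:
Position 1 (value 2): max_ending_here = 2, max_so_far = 2
Position 2 (value -5): max_ending_here = -3, max_so_far = 2
Position 3 (value 8): max_ending_here = 8, max_so_far = 8
Position 4 (value -1): max_ending_here = 7, max_so_far = 8
Position 5 (value 1): max_ending_here = 8, max_so_far = 8

Maximum subarray: [8]
Maximum sum: 8

The maximum subarray is [8] with sum 8. This subarray runs from index 3 to index 3.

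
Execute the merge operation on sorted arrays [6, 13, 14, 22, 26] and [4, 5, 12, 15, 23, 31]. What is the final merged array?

Merging process:

Compare 6 vs 4: take 4 from right. Merged: [4]
Compare 6 vs 5: take 5 from right. Merged: [4, 5]
Compare 6 vs 12: take 6 from left. Merged: [4, 5, 6]
Compare 13 vs 12: take 12 from right. Merged: [4, 5, 6, 12]
Compare 13 vs 15: take 13 from left. Merged: [4, 5, 6, 12, 13]
Compare 14 vs 15: take 14 from left. Merged: [4, 5, 6, 12, 13, 14]
Compare 22 vs 15: take 15 from right. Merged: [4, 5, 6, 12, 13, 14, 15]
Compare 22 vs 23: take 22 from left. Merged: [4, 5, 6, 12, 13, 14, 15, 22]
Compare 26 vs 23: take 23 from right. Merged: [4, 5, 6, 12, 13, 14, 15, 22, 23]
Compare 26 vs 31: take 26 from left. Merged: [4, 5, 6, 12, 13, 14, 15, 22, 23, 26]
Append remaining from right: [31]. Merged: [4, 5, 6, 12, 13, 14, 15, 22, 23, 26, 31]

Final merged array: [4, 5, 6, 12, 13, 14, 15, 22, 23, 26, 31]
Total comparisons: 10

The merged array is [4, 5, 6, 12, 13, 14, 15, 22, 23, 26, 31], requiring 10 comparisons. The merge step runs in O(n) time where n is the total number of elements.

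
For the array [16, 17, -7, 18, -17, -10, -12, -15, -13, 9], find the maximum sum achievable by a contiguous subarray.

Using Kadane's algorithm on [16, 17, -7, 18, -17, -10, -12, -15, -13, 9]:

Scanning through the array:
Position 1 (value 17): max_ending_here = 33, max_so_far = 33
Position 2 (value -7): max_ending_here = 26, max_so_far = 33
Position 3 (value 18): max_ending_here = 44, max_so_far = 44
Position 4 (value -17): max_ending_here = 27, max_so_far = 44
Position 5 (value -10): max_ending_here = 17, max_so_far = 44
Position 6 (value -12): max_ending_here = 5, max_so_far = 44
Position 7 (value -15): max_ending_here = -10, max_so_far = 44
Position 8 (value -13): max_ending_here = -13, max_so_far = 44
Position 9 (value 9): max_ending_here = 9, max_so_far = 44

Maximum subarray: [16, 17, -7, 18]
Maximum sum: 44

The maximum subarray is [16, 17, -7, 18] with sum 44. This subarray runs from index 0 to index 3.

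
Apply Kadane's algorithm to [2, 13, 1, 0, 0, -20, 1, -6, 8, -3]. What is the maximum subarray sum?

Using Kadane's algorithm on [2, 13, 1, 0, 0, -20, 1, -6, 8, -3]:

Scanning through the array:
Position 1 (value 13): max_ending_here = 15, max_so_far = 15
Position 2 (value 1): max_ending_here = 16, max_so_far = 16
Position 3 (value 0): max_ending_here = 16, max_so_far = 16
Position 4 (value 0): max_ending_here = 16, max_so_far = 16
Position 5 (value -20): max_ending_here = -4, max_so_far = 16
Position 6 (value 1): max_ending_here = 1, max_so_far = 16
Position 7 (value -6): max_ending_here = -5, max_so_far = 16
Position 8 (value 8): max_ending_here = 8, max_so_far = 16
Position 9 (value -3): max_ending_here = 5, max_so_far = 16

Maximum subarray: [2, 13, 1]
Maximum sum: 16

The maximum subarray is [2, 13, 1] with sum 16. This subarray runs from index 0 to index 2.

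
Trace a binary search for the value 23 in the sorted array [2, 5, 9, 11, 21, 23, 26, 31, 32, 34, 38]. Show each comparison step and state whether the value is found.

Binary search for 23 in [2, 5, 9, 11, 21, 23, 26, 31, 32, 34, 38]:

lo=0, hi=10, mid=5, arr[mid]=23 -> Found target at index 5!

Binary search finds 23 at index 5 after 1 comparisons. The search repeatedly halves the search space by comparing with the middle element.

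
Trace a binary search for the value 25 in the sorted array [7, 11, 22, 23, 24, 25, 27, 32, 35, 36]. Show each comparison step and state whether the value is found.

Binary search for 25 in [7, 11, 22, 23, 24, 25, 27, 32, 35, 36]:

lo=0, hi=9, mid=4, arr[mid]=24 -> 24 < 25, search right half
lo=5, hi=9, mid=7, arr[mid]=32 -> 32 > 25, search left half
lo=5, hi=6, mid=5, arr[mid]=25 -> Found target at index 5!

Binary search finds 25 at index 5 after 3 comparisons. The search repeatedly halves the search space by comparing with the middle element.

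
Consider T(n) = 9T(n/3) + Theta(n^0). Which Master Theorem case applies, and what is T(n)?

Master Theorem for T(n) = 9T(n/3) + O(n^0):

a = 9, b = 3, c = 0
log_b(a) = log_3(9) = 2.0000

Case 1: c = 0 < log_3(9) = 2.0000
T(n) = O(n^(log_3 9)) = O(n^2)

For T(n) = 9T(n/3) + O(n^0): log_3(9) = 2.0000. This is Case 1 of the Master Theorem (c < log_b(a), work dominated by leaves), giving O(n^2).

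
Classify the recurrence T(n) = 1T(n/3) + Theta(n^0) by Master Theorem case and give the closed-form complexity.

Master Theorem for T(n) = 1T(n/3) + O(n^0):

a = 1, b = 3, c = 0
log_b(a) = log_3(1) = 0.0000

Case 2: c = 0 = log_3(1) = 0.0000
T(n) = O(n^0 log n) = O(log n)

For T(n) = 1T(n/3) + O(n^0): log_3(1) = 0.0000. This is Case 2 of the Master Theorem (c = log_b(a), equal work at all levels), giving O(log n).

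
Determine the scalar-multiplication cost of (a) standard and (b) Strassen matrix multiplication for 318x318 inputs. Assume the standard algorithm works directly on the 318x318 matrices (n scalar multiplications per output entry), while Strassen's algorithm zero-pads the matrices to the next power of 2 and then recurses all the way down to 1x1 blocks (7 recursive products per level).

Matrix multiplication for 318x318 matrices:

Strassen's algorithm requires power-of-2 dimensions. Pad 318x318 to 512x512 (next power of 2).

Standard algorithm: 318^3 = 32157432 multiplications
Strassen's algorithm: 7^(log2(512)) = 7^9 = 40353607 multiplications
Difference: 32157432 - 40353607 = -8196175 (Strassen uses MORE here due to padding overhead — for small or just-over-power-of-2 n, padding can outweigh the per-level savings)

Standard: 32157432 multiplications (318^3). Strassen: 40353607 multiplications (7^9, after padding to 512x512). Strassen reduces 8 recursive multiplications to 7 at each level.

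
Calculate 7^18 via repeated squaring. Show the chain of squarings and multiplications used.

Computing 7^18 by squaring (build up from 7^1; each line after the first costs one multiplication):

7^1 = 7
7^2 = (7^1)^2 = 7^2 = 49
7^4 = (7^2)^2 = 49^2 = 2401
7^8 = (7^4)^2 = 2401^2 = 5764801
7^9 = 7 * 7^8 = 7 * 5764801 = 40353607
7^18 = (7^9)^2 = 40353607^2 = 1628413597910449

Result: 1628413597910449
Multiplications needed: 5 (5 lines after 7^1)

7^18 = 1628413597910449. Using exponentiation by squaring, this requires 5 multiplications. The key idea: if the exponent is even, square the half-power; if odd, multiply by the base once.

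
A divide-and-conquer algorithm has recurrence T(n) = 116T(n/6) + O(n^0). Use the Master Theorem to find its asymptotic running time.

Master Theorem for T(n) = 116T(n/6) + O(n^0):

a = 116, b = 6, c = 0
log_b(a) = log_6(116) = 2.6530

Case 1: c = 0 < log_6(116) = 2.6530
T(n) = O(n^(log_6 116))

For T(n) = 116T(n/6) + O(n^0): log_6(116) = 2.6530. This is Case 1 of the Master Theorem (c < log_b(a), work dominated by leaves), giving O(n^(log_6 116)).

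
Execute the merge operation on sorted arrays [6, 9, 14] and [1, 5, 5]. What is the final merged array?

Merging process:

Compare 6 vs 1: take 1 from right. Merged: [1]
Compare 6 vs 5: take 5 from right. Merged: [1, 5]
Compare 6 vs 5: take 5 from right. Merged: [1, 5, 5]
Append remaining from left: [6, 9, 14]. Merged: [1, 5, 5, 6, 9, 14]

Final merged array: [1, 5, 5, 6, 9, 14]
Total comparisons: 3

The merged array is [1, 5, 5, 6, 9, 14], requiring 3 comparisons. The merge step runs in O(n) time where n is the total number of elements.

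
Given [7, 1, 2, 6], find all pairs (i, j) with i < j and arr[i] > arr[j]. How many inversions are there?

Finding inversions in [7, 1, 2, 6]:

(0, 1): arr[0]=7 > arr[1]=1
(0, 2): arr[0]=7 > arr[2]=2
(0, 3): arr[0]=7 > arr[3]=6

Total inversions: 3

The array has 3 inversion(s): (0,1), (0,2), (0,3). Each pair (i,j) satisfies i < j and arr[i] > arr[j].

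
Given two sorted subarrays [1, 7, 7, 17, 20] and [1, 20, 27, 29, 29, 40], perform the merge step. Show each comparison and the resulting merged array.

Merging process:

Compare 1 vs 1: take 1 from left. Merged: [1]
Compare 7 vs 1: take 1 from right. Merged: [1, 1]
Compare 7 vs 20: take 7 from left. Merged: [1, 1, 7]
Compare 7 vs 20: take 7 from left. Merged: [1, 1, 7, 7]
Compare 17 vs 20: take 17 from left. Merged: [1, 1, 7, 7, 17]
Compare 20 vs 20: take 20 from left. Merged: [1, 1, 7, 7, 17, 20]
Append remaining from right: [20, 27, 29, 29, 40]. Merged: [1, 1, 7, 7, 17, 20, 20, 27, 29, 29, 40]

Final merged array: [1, 1, 7, 7, 17, 20, 20, 27, 29, 29, 40]
Total comparisons: 6

The merged array is [1, 1, 7, 7, 17, 20, 20, 27, 29, 29, 40], requiring 6 comparisons. The merge step runs in O(n) time where n is the total number of elements.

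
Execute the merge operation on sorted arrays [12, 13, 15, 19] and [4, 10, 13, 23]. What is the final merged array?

Merging process:

Compare 12 vs 4: take 4 from right. Merged: [4]
Compare 12 vs 10: take 10 from right. Merged: [4, 10]
Compare 12 vs 13: take 12 from left. Merged: [4, 10, 12]
Compare 13 vs 13: take 13 from left. Merged: [4, 10, 12, 13]
Compare 15 vs 13: take 13 from right. Merged: [4, 10, 12, 13, 13]
Compare 15 vs 23: take 15 from left. Merged: [4, 10, 12, 13, 13, 15]
Compare 19 vs 23: take 19 from left. Merged: [4, 10, 12, 13, 13, 15, 19]
Append remaining from right: [23]. Merged: [4, 10, 12, 13, 13, 15, 19, 23]

Final merged array: [4, 10, 12, 13, 13, 15, 19, 23]
Total comparisons: 7

The merged array is [4, 10, 12, 13, 13, 15, 19, 23], requiring 7 comparisons. The merge step runs in O(n) time where n is the total number of elements.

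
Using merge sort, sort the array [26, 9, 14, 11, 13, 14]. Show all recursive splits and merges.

Merge sort trace:

Split: [26, 9, 14, 11, 13, 14] -> [26, 9, 14] and [11, 13, 14]
  Split: [26, 9, 14] -> [26] and [9, 14]
    Split: [9, 14] -> [9] and [14]
    Merge: [9] + [14] -> [9, 14]
  Merge: [26] + [9, 14] -> [9, 14, 26]
  Split: [11, 13, 14] -> [11] and [13, 14]
    Split: [13, 14] -> [13] and [14]
    Merge: [13] + [14] -> [13, 14]
  Merge: [11] + [13, 14] -> [11, 13, 14]
Merge: [9, 14, 26] + [11, 13, 14] -> [9, 11, 13, 14, 14, 26]

Final sorted array: [9, 11, 13, 14, 14, 26]

The merge sort proceeds by recursively splitting the array and merging sorted halves.
After all merges, the sorted array is [9, 11, 13, 14, 14, 26].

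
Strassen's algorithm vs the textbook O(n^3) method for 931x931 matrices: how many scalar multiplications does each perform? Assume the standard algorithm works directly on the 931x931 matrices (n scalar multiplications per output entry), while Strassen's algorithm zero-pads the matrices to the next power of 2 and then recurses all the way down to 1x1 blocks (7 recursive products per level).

Matrix multiplication for 931x931 matrices:

Strassen's algorithm requires power-of-2 dimensions. Pad 931x931 to 1024x1024 (next power of 2).

Standard algorithm: 931^3 = 806954491 multiplications
Strassen's algorithm: 7^(log2(1024)) = 7^10 = 282475249 multiplications
Savings: 806954491 - 282475249 = 524479242 multiplications

Standard: 806954491 multiplications (931^3). Strassen: 282475249 multiplications (7^10, after padding to 1024x1024). Strassen reduces 8 recursive multiplications to 7 at each level.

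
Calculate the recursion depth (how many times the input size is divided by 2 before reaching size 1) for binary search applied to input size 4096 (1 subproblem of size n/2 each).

For divide and conquer with division factor 2:

Problem sizes at each level:
Level 0: 4096
Level 1: 2048
Level 2: 1024
Level 3: 512
Level 4: 256
Level 5: 128
Level 6: 64
Level 7: 32
Level 8: 16
Level 9: 8
Level 10: 4
Level 11: 2
Level 12: 1

The root is level 0 and the size-1 base case is level 12 (the tree spans levels 0 through 12, i.e. 13 levels counting the root), so the depth is the number of divisions: log_2(4096) = 12

The recursion tree depth is log_2(4096) = 12. At each level, the problem size is divided by 2, so it takes 12 divisions to reduce to a base case of size 1. The algorithm makes 1 recursive call at each level.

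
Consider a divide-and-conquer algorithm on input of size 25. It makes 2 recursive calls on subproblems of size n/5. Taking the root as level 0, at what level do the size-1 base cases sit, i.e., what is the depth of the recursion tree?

For divide and conquer with division factor 5:

Problem sizes at each level:
Level 0: 25
Level 1: 5
Level 2: 1

The root is level 0 and the size-1 base case is level 2 (the tree spans levels 0 through 2, i.e. 3 levels counting the root), so the depth is the number of divisions: log_5(25) = 2

The recursion tree depth is log_5(25) = 2. At each level, the problem size is divided by 5, so it takes 2 divisions to reduce to a base case of size 1. The algorithm makes 2 recursive calls at each level.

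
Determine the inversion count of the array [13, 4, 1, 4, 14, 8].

Finding inversions in [13, 4, 1, 4, 14, 8]:

(0, 1): arr[0]=13 > arr[1]=4
(0, 2): arr[0]=13 > arr[2]=1
(0, 3): arr[0]=13 > arr[3]=4
(0, 5): arr[0]=13 > arr[5]=8
(1, 2): arr[1]=4 > arr[2]=1
(4, 5): arr[4]=14 > arr[5]=8

Total inversions: 6

The array has 6 inversion(s): (0,1), (0,2), (0,3), (0,5), (1,2), (4,5). Each pair (i,j) satisfies i < j and arr[i] > arr[j].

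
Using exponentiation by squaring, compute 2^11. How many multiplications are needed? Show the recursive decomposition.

Computing 2^11 by squaring (build up from 2^1; each line after the first costs one multiplication):

2^1 = 2
2^2 = (2^1)^2 = 2^2 = 4
2^4 = (2^2)^2 = 4^2 = 16
2^5 = 2 * 2^4 = 2 * 16 = 32
2^10 = (2^5)^2 = 32^2 = 1024
2^11 = 2 * 2^10 = 2 * 1024 = 2048

Result: 2048
Multiplications needed: 5 (5 lines after 2^1)

2^11 = 2048. Using exponentiation by squaring, this requires 5 multiplications. The key idea: if the exponent is even, square the half-power; if odd, multiply by the base once.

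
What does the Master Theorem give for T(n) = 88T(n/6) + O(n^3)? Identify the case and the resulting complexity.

Master Theorem for T(n) = 88T(n/6) + O(n^3):

a = 88, b = 6, c = 3
log_b(a) = log_6(88) = 2.4988

Case 3: c = 3 > log_6(88) = 2.4988
T(n) = O(n^3) = O(n^3)

For T(n) = 88T(n/6) + O(n^3): log_6(88) = 2.4988. This is Case 3 of the Master Theorem (c > log_b(a), work dominated by root), giving O(n^3).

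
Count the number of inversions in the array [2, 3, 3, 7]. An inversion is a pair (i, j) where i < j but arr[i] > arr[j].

Finding inversions in [2, 3, 3, 7]:


Total inversions: 0

The array has 0 inversions. It is already sorted.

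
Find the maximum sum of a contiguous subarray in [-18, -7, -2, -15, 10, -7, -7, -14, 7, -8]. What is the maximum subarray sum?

Using Kadane's algorithm on [-18, -7, -2, -15, 10, -7, -7, -14, 7, -8]:

Scanning through the array:
Position 1 (value -7): max_ending_here = -7, max_so_far = -7
Position 2 (value -2): max_ending_here = -2, max_so_far = -2
Position 3 (value -15): max_ending_here = -15, max_so_far = -2
Position 4 (value 10): max_ending_here = 10, max_so_far = 10
Position 5 (value -7): max_ending_here = 3, max_so_far = 10
Position 6 (value -7): max_ending_here = -4, max_so_far = 10
Position 7 (value -14): max_ending_here = -14, max_so_far = 10
Position 8 (value 7): max_ending_here = 7, max_so_far = 10
Position 9 (value -8): max_ending_here = -1, max_so_far = 10

Maximum subarray: [10]
Maximum sum: 10

The maximum subarray is [10] with sum 10. This subarray runs from index 4 to index 4.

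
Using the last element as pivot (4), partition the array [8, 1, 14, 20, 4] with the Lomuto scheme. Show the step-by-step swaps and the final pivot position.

Lomuto partition with pivot = 4:

Initial array: [8, 1, 14, 20, 4]

arr[0]=8 > 4: no swap
arr[1]=1 <= 4: swap with position 0, array becomes [1, 8, 14, 20, 4]
arr[2]=14 > 4: no swap
arr[3]=20 > 4: no swap

Place pivot at position 1: [1, 4, 14, 20, 8]
Pivot position: 1

After partitioning with pivot 4, the array becomes [1, 4, 14, 20, 8]. The pivot is placed at index 1. All elements to the left of the pivot are <= 4, and all elements to the right are > 4.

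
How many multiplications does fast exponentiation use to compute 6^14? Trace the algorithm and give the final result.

Computing 6^14 by squaring (build up from 6^1; each line after the first costs one multiplication):

6^1 = 6
6^2 = (6^1)^2 = 6^2 = 36
6^3 = 6 * 6^2 = 6 * 36 = 216
6^6 = (6^3)^2 = 216^2 = 46656
6^7 = 6 * 6^6 = 6 * 46656 = 279936
6^14 = (6^7)^2 = 279936^2 = 78364164096

Result: 78364164096
Multiplications needed: 5 (5 lines after 6^1)

6^14 = 78364164096. Using exponentiation by squaring, this requires 5 multiplications. The key idea: if the exponent is even, square the half-power; if odd, multiply by the base once.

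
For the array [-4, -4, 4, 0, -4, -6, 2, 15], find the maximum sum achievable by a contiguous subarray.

Using Kadane's algorithm on [-4, -4, 4, 0, -4, -6, 2, 15]:

Scanning through the array:
Position 1 (value -4): max_ending_here = -4, max_so_far = -4
Position 2 (value 4): max_ending_here = 4, max_so_far = 4
Position 3 (value 0): max_ending_here = 4, max_so_far = 4
Position 4 (value -4): max_ending_here = 0, max_so_far = 4
Position 5 (value -6): max_ending_here = -6, max_so_far = 4
Position 6 (value 2): max_ending_here = 2, max_so_far = 4
Position 7 (value 15): max_ending_here = 17, max_so_far = 17

Maximum subarray: [2, 15]
Maximum sum: 17

The maximum subarray is [2, 15] with sum 17. This subarray runs from index 6 to index 7.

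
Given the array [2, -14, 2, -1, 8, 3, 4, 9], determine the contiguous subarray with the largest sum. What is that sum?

Using Kadane's algorithm on [2, -14, 2, -1, 8, 3, 4, 9]:

Scanning through the array:
Position 1 (value -14): max_ending_here = -12, max_so_far = 2
Position 2 (value 2): max_ending_here = 2, max_so_far = 2
Position 3 (value -1): max_ending_here = 1, max_so_far = 2
Position 4 (value 8): max_ending_here = 9, max_so_far = 9
Position 5 (value 3): max_ending_here = 12, max_so_far = 12
Position 6 (value 4): max_ending_here = 16, max_so_far = 16
Position 7 (value 9): max_ending_here = 25, max_so_far = 25

Maximum subarray: [2, -1, 8, 3, 4, 9]
Maximum sum: 25

The maximum subarray is [2, -1, 8, 3, 4, 9] with sum 25. This subarray runs from index 2 to index 7.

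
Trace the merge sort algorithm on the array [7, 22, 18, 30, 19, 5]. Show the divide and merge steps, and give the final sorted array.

Merge sort trace:

Split: [7, 22, 18, 30, 19, 5] -> [7, 22, 18] and [30, 19, 5]
  Split: [7, 22, 18] -> [7] and [22, 18]
    Split: [22, 18] -> [22] and [18]
    Merge: [22] + [18] -> [18, 22]
  Merge: [7] + [18, 22] -> [7, 18, 22]
  Split: [30, 19, 5] -> [30] and [19, 5]
    Split: [19, 5] -> [19] and [5]
    Merge: [19] + [5] -> [5, 19]
  Merge: [30] + [5, 19] -> [5, 19, 30]
Merge: [7, 18, 22] + [5, 19, 30] -> [5, 7, 18, 19, 22, 30]

Final sorted array: [5, 7, 18, 19, 22, 30]

The merge sort proceeds by recursively splitting the array and merging sorted halves.
After all merges, the sorted array is [5, 7, 18, 19, 22, 30].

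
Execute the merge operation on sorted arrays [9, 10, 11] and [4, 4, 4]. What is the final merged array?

Merging process:

Compare 9 vs 4: take 4 from right. Merged: [4]
Compare 9 vs 4: take 4 from right. Merged: [4, 4]
Compare 9 vs 4: take 4 from right. Merged: [4, 4, 4]
Append remaining from left: [9, 10, 11]. Merged: [4, 4, 4, 9, 10, 11]

Final merged array: [4, 4, 4, 9, 10, 11]
Total comparisons: 3

The merged array is [4, 4, 4, 9, 10, 11], requiring 3 comparisons. The merge step runs in O(n) time where n is the total number of elements.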